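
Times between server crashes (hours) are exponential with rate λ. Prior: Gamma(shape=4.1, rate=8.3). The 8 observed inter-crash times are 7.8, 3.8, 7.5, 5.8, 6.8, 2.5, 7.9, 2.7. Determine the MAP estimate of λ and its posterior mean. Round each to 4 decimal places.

Σ times = 44.8. Posterior: Gamma(shape = 4.1+8 = 12.1, rate = 8.3+44.8 = 53.1).
Mode = (α−1)/β = 11.1/53.1 = 0.2090.
Mean = α/β = 12.1/53.1 = 0.2279.
Mean > mode: the posterior has a right tail.

MAP = 0.2090, posterior mean = 0.2279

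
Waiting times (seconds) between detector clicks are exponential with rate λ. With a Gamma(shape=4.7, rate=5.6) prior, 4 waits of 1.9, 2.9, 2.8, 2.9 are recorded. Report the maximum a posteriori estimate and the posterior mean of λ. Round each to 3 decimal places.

Σ times = 10.5. Posterior: Gamma(shape = 4.7+4 = 8.7, rate = 5.6+10.5 = 16.1).
Mode = (α−1)/β = 7.7/16.1 = 0.478.
Mean = α/β = 8.7/16.1 = 0.540.
The posterior is right-skewed, so the mean exceeds the mode.

maximum a posteriori estimate = 0.478, posterior mean = 0.540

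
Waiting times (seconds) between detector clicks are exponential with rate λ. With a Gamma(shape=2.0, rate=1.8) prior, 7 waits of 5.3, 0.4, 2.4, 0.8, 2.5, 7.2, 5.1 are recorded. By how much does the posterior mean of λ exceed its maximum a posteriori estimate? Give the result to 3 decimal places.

Σ times = 23.7. Posterior: Gamma(shape = 2.0+7 = 9.0, rate = 1.8+23.7 = 25.5).
Mode = (α−1)/β = 8.0/25.5 = 0.314.
Mean = α/β = 9.0/25.5 = 0.353.
Difference = 0.353 − 0.314 = 0.039.
Right-skewed posterior ⇒ mode < mean.

0.039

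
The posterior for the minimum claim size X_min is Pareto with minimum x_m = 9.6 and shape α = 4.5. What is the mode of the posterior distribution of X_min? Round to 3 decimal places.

9.600

The Pareto density is strictly decreasing on [x_m, ∞), so the mode is x_m = 9.600.
Mean = α·x_m/(α−1) = 4.5·9.6/3.5 = 12.343.
This is the posterior mode — the MAP estimate.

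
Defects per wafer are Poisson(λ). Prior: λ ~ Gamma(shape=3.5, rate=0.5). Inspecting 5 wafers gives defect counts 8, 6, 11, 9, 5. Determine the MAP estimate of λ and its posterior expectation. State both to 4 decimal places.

MAP: 7.5455. Posterior mean: 7.7273.

Σ counts = 39. Posterior: Gamma(shape = 3.5+39 = 42.5, rate = 0.5+5 = 5.5).
Mode = (α−1)/β = 41.5/5.5 = 7.5455.
Mean = α/β = 42.5/5.5 = 7.7273.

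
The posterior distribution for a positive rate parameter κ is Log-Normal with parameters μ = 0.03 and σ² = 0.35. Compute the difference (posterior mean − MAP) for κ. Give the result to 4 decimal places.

0.5014

Mode = exp(μ − σ²) = exp(-0.32) = 0.7261.
Mean = exp(μ + σ²/2) = exp(0.205) = 1.2275.
Difference = 1.2275 − 0.7261 = 0.5014.
Right-skewed posterior ⇒ mode < mean.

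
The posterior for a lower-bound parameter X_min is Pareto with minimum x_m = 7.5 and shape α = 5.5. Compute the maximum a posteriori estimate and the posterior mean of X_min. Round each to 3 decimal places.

MAP = 7.500, posterior mean = 9.167

The Pareto density is strictly decreasing on [x_m, ∞), so the mode is x_m = 7.500.
Mean = α·x_m/(α−1) = 5.5·7.5/4.5 = 9.167.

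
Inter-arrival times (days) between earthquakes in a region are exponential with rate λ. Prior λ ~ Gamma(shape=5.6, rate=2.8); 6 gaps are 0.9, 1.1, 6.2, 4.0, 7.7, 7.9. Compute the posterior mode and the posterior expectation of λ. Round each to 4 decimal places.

posterior mode = 0.3464, posterior expectation = 0.3791

Σ times = 27.8. Posterior: Gamma(shape = 5.6+6 = 11.6, rate = 2.8+27.8 = 30.6).
Mode = (α−1)/β = 10.6/30.6 = 0.3464.
Mean = α/β = 11.6/30.6 = 0.3791.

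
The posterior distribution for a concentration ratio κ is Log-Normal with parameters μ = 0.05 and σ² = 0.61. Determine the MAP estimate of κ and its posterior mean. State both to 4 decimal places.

Mode = exp(μ − σ²) = exp(-0.56) = 0.5712.
Mean = exp(μ + σ²/2) = exp(0.355) = 1.4262.

MAP = 0.5712, posterior mean = 1.4262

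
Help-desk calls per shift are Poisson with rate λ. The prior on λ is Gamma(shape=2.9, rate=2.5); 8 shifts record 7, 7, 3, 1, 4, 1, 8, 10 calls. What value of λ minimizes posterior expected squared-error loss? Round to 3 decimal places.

Σ counts = 41. Posterior: Gamma(shape = 2.9+41 = 43.9, rate = 2.5+8 = 10.5).
Mode = (α−1)/β = 42.9/10.5 = 4.086.
Mean = α/β = 43.9/10.5 = 4.181.
Squared-error loss ⇒ the optimal estimator is the posterior mean.

4.181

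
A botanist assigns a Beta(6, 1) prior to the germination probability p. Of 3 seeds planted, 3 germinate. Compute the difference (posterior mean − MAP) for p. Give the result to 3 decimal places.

Posterior: Beta(6+3, 1+0) = Beta(9, 1).
Since β = 1 ≤ 1 and α > 1, the Beta density is monotone increasing on [0,1]; the mode is at 1.
Mean = 9/(9+1) = 0.900.
Difference = 0.900 − 1.000 = -0.100.

-0.100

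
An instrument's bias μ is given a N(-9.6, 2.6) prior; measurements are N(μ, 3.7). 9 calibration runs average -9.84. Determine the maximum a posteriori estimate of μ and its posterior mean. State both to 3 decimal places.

MAP = -9.807, posterior mean = -9.807

Posterior for μ is Normal. Precision-weighted mean: (1/2.6·-9.6 + 9/3.7·-9.84) / (1/2.6 + 9/3.7) = -9.807.
A Normal posterior is symmetric, so mode = mean.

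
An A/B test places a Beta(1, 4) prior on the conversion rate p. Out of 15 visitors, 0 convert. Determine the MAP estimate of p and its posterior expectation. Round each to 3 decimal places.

Posterior: Beta(1+0, 4+15) = Beta(1, 19).
Since α = 1 ≤ 1 and β > 1, the Beta density is monotone decreasing on [0,1]; the mode is at 0.
Mean = 1/(1+19) = 0.050.
The mean is pulled above the mode by the posterior's right skew.

MAP = 0.000; posterior mean = 0.050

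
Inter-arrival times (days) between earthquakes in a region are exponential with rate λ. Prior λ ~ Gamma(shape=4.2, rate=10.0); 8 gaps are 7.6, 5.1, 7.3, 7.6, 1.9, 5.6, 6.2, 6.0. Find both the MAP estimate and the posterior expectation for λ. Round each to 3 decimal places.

Σ times = 47.3. Posterior: Gamma(shape = 4.2+8 = 12.2, rate = 10.0+47.3 = 57.3).
Mode = (α−1)/β = 11.2/57.3 = 0.195.
Mean = α/β = 12.2/57.3 = 0.213.
The mean is pulled above the mode by the posterior's right skew.

MAP = 0.195, posterior mean = 0.213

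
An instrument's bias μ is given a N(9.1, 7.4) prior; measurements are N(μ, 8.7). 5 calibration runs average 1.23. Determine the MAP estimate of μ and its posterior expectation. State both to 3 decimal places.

μ_MAP = 2.728, E[μ|data] = 2.728

Posterior for μ is Normal. Precision-weighted mean: (1/7.4·9.1 + 5/8.7·1.23) / (1/7.4 + 5/8.7) = 2.728.
A Normal posterior is symmetric, so mode = mean.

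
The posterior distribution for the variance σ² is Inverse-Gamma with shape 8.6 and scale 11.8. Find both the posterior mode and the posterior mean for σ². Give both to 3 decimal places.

Mode = β/(α+1) = 11.8/9.6 = 1.229.
Mean = β/(α−1) = 11.8/7.6 = 1.553.

MAP: 1.229. Posterior mean: 1.553.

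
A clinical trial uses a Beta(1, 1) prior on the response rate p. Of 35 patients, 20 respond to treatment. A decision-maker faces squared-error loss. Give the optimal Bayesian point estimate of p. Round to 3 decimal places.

Posterior: Beta(1+20, 1+15) = Beta(21, 16).
Mode = (21−1)/(21+16−2) = 20/35 = 0.571.
Mean = 21/(21+16) = 21/37 = 0.568.
Squared-error loss ⇒ the optimal estimator is the posterior mean.

0.568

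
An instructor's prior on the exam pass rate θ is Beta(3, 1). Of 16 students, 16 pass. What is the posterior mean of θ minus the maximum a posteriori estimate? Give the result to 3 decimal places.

Posterior: Beta(3+16, 1+0) = Beta(19, 1).
Since β = 1 ≤ 1 and α > 1, the Beta density is monotone increasing on [0,1]; the mode is at 1.
Mean = 19/(19+1) = 0.950.
Difference = 0.950 − 1.000 = -0.050.

-0.050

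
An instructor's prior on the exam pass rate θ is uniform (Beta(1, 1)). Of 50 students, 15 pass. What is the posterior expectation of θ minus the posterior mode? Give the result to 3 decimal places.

Posterior: Beta(1+15, 1+35) = Beta(16, 36).
Mode = (16−1)/(16+36−2) = 15/50 = 0.300.
With a flat prior the MAP equals the MLE, 15/50.
Mean = 16/(16+36) = 16/52 = 0.308.
Difference = 0.308 − 0.300 = 0.008.
Right-skewed posterior ⇒ mode < mean.

0.008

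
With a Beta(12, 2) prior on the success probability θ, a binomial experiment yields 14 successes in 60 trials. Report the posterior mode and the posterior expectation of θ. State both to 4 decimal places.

Posterior: Beta(12+14, 2+46) = Beta(26, 48).
Mode = (26−1)/(26+48−2) = 25/72 = 0.3472.
Mean = 26/(26+48) = 26/74 = 0.3514.
Right-skewed posterior ⇒ mode < mean.

θ_MAP = 0.3472, E[θ|data] = 0.3514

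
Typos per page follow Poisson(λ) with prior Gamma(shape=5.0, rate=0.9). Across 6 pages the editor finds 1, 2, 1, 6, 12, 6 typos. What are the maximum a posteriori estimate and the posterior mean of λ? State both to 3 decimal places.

MAP: 4.638. Posterior mean: 4.783.

Σ counts = 28. Posterior: Gamma(shape = 5.0+28 = 33.0, rate = 0.9+6 = 6.9).
Mode = (α−1)/β = 32.0/6.9 = 4.638.
Mean = α/β = 33.0/6.9 = 4.783.
The posterior is right-skewed, so the mean exceeds the mode.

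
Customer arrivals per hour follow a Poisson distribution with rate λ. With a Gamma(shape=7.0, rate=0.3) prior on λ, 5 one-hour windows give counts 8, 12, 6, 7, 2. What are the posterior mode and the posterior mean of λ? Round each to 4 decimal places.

MAP = 7.7358, posterior mean = 7.9245

Σ counts = 35. Posterior: Gamma(shape = 7.0+35 = 42.0, rate = 0.3+5 = 5.3).
Mode = (α−1)/β = 41.0/5.3 = 7.7358.
Mean = α/β = 42.0/5.3 = 7.9245.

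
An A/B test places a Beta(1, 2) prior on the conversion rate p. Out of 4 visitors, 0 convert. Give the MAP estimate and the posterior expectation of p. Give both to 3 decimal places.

p_MAP = 0.000, E[p|data] = 0.143

Posterior: Beta(1+0, 2+4) = Beta(1, 6).
Since α = 1 ≤ 1 and β > 1, the Beta density is monotone decreasing on [0,1]; the mode is at 0.
Mean = 1/(1+6) = 0.143.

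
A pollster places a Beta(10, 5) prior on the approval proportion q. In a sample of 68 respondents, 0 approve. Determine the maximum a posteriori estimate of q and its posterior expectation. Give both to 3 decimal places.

Posterior: Beta(10+0, 5+68) = Beta(10, 73).
Mode = (10−1)/(10+73−2) = 9/81 = 0.111.
Mean = 10/(10+73) = 10/83 = 0.120.
The mean is pulled above the mode by the posterior's right skew.

MAP = 0.111; posterior mean = 0.120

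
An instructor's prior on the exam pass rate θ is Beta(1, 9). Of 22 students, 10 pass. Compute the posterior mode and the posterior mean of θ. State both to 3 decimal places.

θ_MAP = 0.333, E[θ|data] = 0.344

Posterior: Beta(1+10, 9+12) = Beta(11, 21).
Mode = (11−1)/(11+21−2) = 10/30 = 0.333.
Mean = 11/(11+21) = 11/32 = 0.344.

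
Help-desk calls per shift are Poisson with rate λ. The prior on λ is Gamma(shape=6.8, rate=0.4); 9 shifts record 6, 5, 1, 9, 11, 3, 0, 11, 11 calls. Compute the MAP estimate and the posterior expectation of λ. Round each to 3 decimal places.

MAP = 6.681, posterior mean = 6.787

Σ counts = 57. Posterior: Gamma(shape = 6.8+57 = 63.8, rate = 0.4+9 = 9.4).
Mode = (α−1)/β = 62.8/9.4 = 6.681.
Mean = α/β = 63.8/9.4 = 6.787.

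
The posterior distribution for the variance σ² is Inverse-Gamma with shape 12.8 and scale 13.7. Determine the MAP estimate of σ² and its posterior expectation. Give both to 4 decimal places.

MAP: 0.9928. Posterior mean: 1.1610.

Mode = β/(α+1) = 13.7/13.8 = 0.9928.
Mean = β/(α−1) = 13.7/11.8 = 1.1610.
Mean > mode: the posterior has a right tail.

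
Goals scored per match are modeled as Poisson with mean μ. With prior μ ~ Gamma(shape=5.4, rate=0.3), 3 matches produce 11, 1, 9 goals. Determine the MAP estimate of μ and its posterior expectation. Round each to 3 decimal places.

Σ counts = 21. Posterior: Gamma(shape = 5.4+21 = 26.4, rate = 0.3+3 = 3.3).
Mode = (α−1)/β = 25.4/3.3 = 7.697.
Mean = α/β = 26.4/3.3 = 8.000.

MAP = 7.697; posterior mean = 8.000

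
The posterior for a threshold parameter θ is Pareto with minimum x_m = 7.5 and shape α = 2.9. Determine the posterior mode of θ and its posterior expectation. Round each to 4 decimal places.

The Pareto density is strictly decreasing on [x_m, ∞), so the mode is x_m = 7.5000.
Mean = α·x_m/(α−1) = 2.9·7.5/1.9 = 11.4474.

θ_MAP = 7.5000, E[θ|data] = 11.4474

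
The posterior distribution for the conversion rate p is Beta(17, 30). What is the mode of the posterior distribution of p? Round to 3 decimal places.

0.356

Mode = (17−1)/(17+30−2) = 16/45 = 0.356.
Mean = 17/(17+30) = 17/47 = 0.362.
This is the posterior mode — the MAP estimate.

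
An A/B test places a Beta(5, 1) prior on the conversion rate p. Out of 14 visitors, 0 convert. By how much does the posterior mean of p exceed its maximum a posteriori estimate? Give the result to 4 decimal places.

0.0278

Posterior: Beta(5+0, 1+14) = Beta(5, 15).
Mode = (5−1)/(5+15−2) = 4/18 = 0.2222.
Mean = 5/(5+15) = 5/20 = 0.2500.
Difference = 0.2500 − 0.2222 = 0.0278.
Right-skewed posterior ⇒ mode < mean.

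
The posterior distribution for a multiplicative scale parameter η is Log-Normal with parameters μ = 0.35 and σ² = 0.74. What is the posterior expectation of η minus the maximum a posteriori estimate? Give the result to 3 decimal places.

1.377

Mode = exp(μ − σ²) = exp(-0.39) = 0.677.
Mean = exp(μ + σ²/2) = exp(0.720) = 2.054.
Difference = 2.054 − 0.677 = 1.377.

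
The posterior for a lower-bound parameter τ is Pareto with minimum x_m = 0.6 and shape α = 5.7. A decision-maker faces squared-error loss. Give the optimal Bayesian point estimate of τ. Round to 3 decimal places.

The Pareto density is strictly decreasing on [x_m, ∞), so the mode is x_m = 0.600.
Mean = α·x_m/(α−1) = 5.7·0.6/4.7 = 0.728.
Squared-error loss ⇒ the optimal estimator is the posterior mean.

0.728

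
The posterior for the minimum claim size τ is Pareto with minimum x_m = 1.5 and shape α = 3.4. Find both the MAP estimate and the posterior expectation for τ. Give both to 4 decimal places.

The Pareto density is strictly decreasing on [x_m, ∞), so the mode is x_m = 1.5000.
Mean = α·x_m/(α−1) = 3.4·1.5/2.4 = 2.1250.

MAP = 1.5000; posterior mean = 2.1250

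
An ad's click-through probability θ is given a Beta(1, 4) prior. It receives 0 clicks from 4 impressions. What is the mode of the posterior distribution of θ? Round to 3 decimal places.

Posterior: Beta(1+0, 4+4) = Beta(1, 8).
Since α = 1 ≤ 1 and β > 1, the Beta density is monotone decreasing on [0,1]; the mode is at 0.
Mean = 1/(1+8) = 0.111.
This is the posterior mode — the MAP estimate.

0.000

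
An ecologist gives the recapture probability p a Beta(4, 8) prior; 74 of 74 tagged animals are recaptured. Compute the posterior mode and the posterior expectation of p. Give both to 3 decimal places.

Posterior: Beta(4+74, 8+0) = Beta(78, 8).
Mode = (78−1)/(78+8−2) = 77/84 = 0.917.
Mean = 78/(78+8) = 78/86 = 0.907.

MAP = 0.917; posterior mean = 0.907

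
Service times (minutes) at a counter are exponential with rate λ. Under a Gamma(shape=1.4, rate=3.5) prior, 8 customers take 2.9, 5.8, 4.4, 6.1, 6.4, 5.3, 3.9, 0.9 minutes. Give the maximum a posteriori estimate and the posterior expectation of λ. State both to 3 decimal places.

MAP = 0.214; posterior mean = 0.240

Σ times = 35.7. Posterior: Gamma(shape = 1.4+8 = 9.4, rate = 3.5+35.7 = 39.2).
Mode = (α−1)/β = 8.4/39.2 = 0.214.
Mean = α/β = 9.4/39.2 = 0.240.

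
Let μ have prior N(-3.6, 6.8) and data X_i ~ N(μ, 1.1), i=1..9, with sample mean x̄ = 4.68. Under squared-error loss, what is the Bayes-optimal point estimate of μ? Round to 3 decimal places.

4.534

Posterior for μ is Normal. Precision-weighted mean: (1/6.8·-3.6 + 9/1.1·4.68) / (1/6.8 + 9/1.1) = 4.534.
A Normal posterior is symmetric, so mode = mean.
Squared-error loss ⇒ the optimal estimator is the posterior mean.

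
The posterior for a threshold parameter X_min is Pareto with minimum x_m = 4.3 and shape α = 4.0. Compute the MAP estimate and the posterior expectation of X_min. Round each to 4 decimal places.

MAP: 4.3000. Posterior mean: 5.7333.

The Pareto density is strictly decreasing on [x_m, ∞), so the mode is x_m = 4.3000.
Mean = α·x_m/(α−1) = 4.0·4.3/3.0 = 5.7333.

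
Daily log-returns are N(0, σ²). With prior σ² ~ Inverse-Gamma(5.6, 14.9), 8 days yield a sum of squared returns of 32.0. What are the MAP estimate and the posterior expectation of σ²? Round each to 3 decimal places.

Posterior: Inverse-Gamma(shape = 5.6+8/2 = 9.6, scale = 14.9+32.0/2 = 30.9).
Mode = β/(α+1) = 30.9/10.6 = 2.915.
Mean = β/(α−1) = 30.9/8.6 = 3.593.
The mean is pulled above the mode by the posterior's right skew.

σ²_MAP = 2.915, E[σ²|data] = 3.593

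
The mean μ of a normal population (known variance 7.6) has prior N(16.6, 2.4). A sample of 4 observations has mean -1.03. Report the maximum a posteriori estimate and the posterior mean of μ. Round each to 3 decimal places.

Posterior for μ is Normal. Precision-weighted mean: (1/2.4·16.6 + 4/7.6·-1.03) / (1/2.4 + 4/7.6) = 6.760.
A Normal posterior is symmetric, so mode = mean.

μ_MAP = 6.760, E[μ|data] = 6.760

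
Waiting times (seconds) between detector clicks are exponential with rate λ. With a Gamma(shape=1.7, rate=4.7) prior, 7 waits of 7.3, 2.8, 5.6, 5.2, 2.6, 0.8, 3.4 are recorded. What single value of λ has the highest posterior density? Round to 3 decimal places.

Σ times = 27.7. Posterior: Gamma(shape = 1.7+7 = 8.7, rate = 4.7+27.7 = 32.4).
Mode = (α−1)/β = 7.7/32.4 = 0.238.
Mean = α/β = 8.7/32.4 = 0.269.
This is the posterior mode — the MAP estimate.

0.238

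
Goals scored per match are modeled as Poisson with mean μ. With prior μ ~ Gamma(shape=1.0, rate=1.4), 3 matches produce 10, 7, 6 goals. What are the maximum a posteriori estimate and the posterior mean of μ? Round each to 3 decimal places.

MAP = 5.227; posterior mean = 5.455

Σ counts = 23. Posterior: Gamma(shape = 1.0+23 = 24.0, rate = 1.4+3 = 4.4).
Mode = (α−1)/β = 23.0/4.4 = 5.227.
Mean = α/β = 24.0/4.4 = 5.455.
Mean > mode: the posterior has a right tail.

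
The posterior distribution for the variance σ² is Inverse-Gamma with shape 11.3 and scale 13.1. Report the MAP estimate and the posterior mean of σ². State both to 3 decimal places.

MAP = 1.065, posterior mean = 1.272

Mode = β/(α+1) = 13.1/12.3 = 1.065.
Mean = β/(α−1) = 13.1/10.3 = 1.272.
Mean > mode: the posterior has a right tail.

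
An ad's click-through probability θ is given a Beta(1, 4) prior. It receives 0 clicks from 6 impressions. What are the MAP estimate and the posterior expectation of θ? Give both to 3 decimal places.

MAP estimate = 0.000, posterior expectation = 0.091

Posterior: Beta(1+0, 4+6) = Beta(1, 10).
Since α = 1 ≤ 1 and β > 1, the Beta density is monotone decreasing on [0,1]; the mode is at 0.
Mean = 1/(1+10) = 0.091.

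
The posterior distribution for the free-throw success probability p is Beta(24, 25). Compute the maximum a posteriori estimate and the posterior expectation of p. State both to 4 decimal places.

MAP = 0.4894; posterior mean = 0.4898

Mode = (24−1)/(24+25−2) = 23/47 = 0.4894.
Mean = 24/(24+25) = 24/49 = 0.4898.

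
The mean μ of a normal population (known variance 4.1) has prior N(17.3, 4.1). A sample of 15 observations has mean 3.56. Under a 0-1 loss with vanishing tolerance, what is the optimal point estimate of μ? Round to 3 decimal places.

Posterior for μ is Normal. Precision-weighted mean: (1/4.1·17.3 + 15/4.1·3.56) / (1/4.1 + 15/4.1) = 4.419.
A Normal posterior is symmetric, so mode = mean.
This is the posterior mode — the MAP estimate.

4.419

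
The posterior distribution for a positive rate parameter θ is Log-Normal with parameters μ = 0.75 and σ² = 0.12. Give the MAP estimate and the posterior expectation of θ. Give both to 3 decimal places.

θ_MAP = 1.878, E[θ|data] = 2.248

Mode = exp(μ − σ²) = exp(0.63) = 1.878.
Mean = exp(μ + σ²/2) = exp(0.810) = 2.248.
The mean is pulled above the mode by the posterior's right skew.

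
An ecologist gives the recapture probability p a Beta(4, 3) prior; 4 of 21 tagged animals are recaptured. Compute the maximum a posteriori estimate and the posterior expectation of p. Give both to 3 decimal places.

MAP = 0.269; posterior mean = 0.286

Posterior: Beta(4+4, 3+17) = Beta(8, 20).
Mode = (8−1)/(8+20−2) = 7/26 = 0.269.
Mean = 8/(8+20) = 8/28 = 0.286.
Right-skewed posterior ⇒ mode < mean.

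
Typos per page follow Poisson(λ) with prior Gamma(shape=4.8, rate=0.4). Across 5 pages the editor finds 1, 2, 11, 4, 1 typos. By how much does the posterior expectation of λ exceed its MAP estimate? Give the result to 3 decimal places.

Σ counts = 19. Posterior: Gamma(shape = 4.8+19 = 23.8, rate = 0.4+5 = 5.4).
Mode = (α−1)/β = 22.8/5.4 = 4.222.
Mean = α/β = 23.8/5.4 = 4.407.
Difference = 4.407 − 4.222 = 0.185.
The mean is pulled above the mode by the posterior's right skew.

0.185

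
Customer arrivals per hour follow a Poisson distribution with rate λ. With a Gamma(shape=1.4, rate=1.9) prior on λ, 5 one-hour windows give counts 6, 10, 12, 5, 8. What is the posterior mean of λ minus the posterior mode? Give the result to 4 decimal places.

0.1449

Σ counts = 41. Posterior: Gamma(shape = 1.4+41 = 42.4, rate = 1.9+5 = 6.9).
Mode = (α−1)/β = 41.4/6.9 = 6.0000.
Mean = α/β = 42.4/6.9 = 6.1449.
Difference = 6.1449 − 6.0000 = 0.1449.
Right-skewed posterior ⇒ mode < mean.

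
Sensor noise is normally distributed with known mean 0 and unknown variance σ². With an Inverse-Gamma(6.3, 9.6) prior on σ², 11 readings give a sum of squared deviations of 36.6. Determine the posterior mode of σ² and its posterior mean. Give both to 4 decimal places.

MAP = 2.1797; posterior mean = 2.5833

Posterior: Inverse-Gamma(shape = 6.3+11/2 = 11.8, scale = 9.6+36.6/2 = 27.9).
Mode = β/(α+1) = 27.9/12.8 = 2.1797.
Mean = β/(α−1) = 27.9/10.8 = 2.5833.
The mean is pulled above the mode by the posterior's right skew.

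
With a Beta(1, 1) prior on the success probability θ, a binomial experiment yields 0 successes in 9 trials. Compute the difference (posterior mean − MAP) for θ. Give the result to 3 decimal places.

Posterior: Beta(1+0, 1+9) = Beta(1, 10).
Since α = 1 ≤ 1 and β > 1, the Beta density is monotone decreasing on [0,1]; the mode is at 0.
Mean = 1/(1+10) = 0.091.
Difference = 0.091 − 0.000 = 0.091.

0.091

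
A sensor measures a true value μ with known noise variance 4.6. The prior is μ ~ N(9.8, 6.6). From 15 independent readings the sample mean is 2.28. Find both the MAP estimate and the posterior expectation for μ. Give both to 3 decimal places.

Posterior for μ is Normal. Precision-weighted mean: (1/6.6·9.8 + 15/4.6·2.28) / (1/6.6 + 15/4.6) = 2.614.
A Normal posterior is symmetric, so mode = mean.

MAP: 2.614. Posterior mean: 2.614.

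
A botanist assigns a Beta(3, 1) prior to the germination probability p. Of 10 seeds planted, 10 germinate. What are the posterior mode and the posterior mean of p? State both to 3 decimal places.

Posterior: Beta(3+10, 1+0) = Beta(13, 1).
Since β = 1 ≤ 1 and α > 1, the Beta density is monotone increasing on [0,1]; the mode is at 1.
Mean = 13/(13+1) = 0.929.
The mean is pulled below the mode by the posterior's left skew.

posterior mode = 1.000, posterior mean = 0.929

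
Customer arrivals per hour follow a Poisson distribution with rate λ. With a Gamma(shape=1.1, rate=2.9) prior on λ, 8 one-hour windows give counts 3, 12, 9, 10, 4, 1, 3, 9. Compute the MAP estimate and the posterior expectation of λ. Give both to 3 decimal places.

MAP estimate = 4.688, posterior expectation = 4.780

Σ counts = 51. Posterior: Gamma(shape = 1.1+51 = 52.1, rate = 2.9+8 = 10.9).
Mode = (α−1)/β = 51.1/10.9 = 4.688.
Mean = α/β = 52.1/10.9 = 4.780.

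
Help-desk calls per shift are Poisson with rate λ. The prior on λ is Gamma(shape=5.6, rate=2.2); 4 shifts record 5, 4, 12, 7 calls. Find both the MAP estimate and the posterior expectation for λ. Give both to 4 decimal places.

Σ counts = 28. Posterior: Gamma(shape = 5.6+28 = 33.6, rate = 2.2+4 = 6.2).
Mode = (α−1)/β = 32.6/6.2 = 5.2581.
Mean = α/β = 33.6/6.2 = 5.4194.

λ_MAP = 5.2581, E[λ|data] = 5.4194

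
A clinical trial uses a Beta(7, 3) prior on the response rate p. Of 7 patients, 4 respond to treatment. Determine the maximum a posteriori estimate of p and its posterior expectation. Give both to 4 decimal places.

Posterior: Beta(7+4, 3+3) = Beta(11, 6).
Mode = (11−1)/(11+6−2) = 10/15 = 0.6667.
Mean = 11/(11+6) = 11/17 = 0.6471.

MAP = 0.6667; posterior mean = 0.6471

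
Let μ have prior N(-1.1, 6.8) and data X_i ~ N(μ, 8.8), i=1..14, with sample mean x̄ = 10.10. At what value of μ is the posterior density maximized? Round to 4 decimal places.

Posterior for μ is Normal. Precision-weighted mean: (1/6.8·-1.1 + 14/8.8·10.10) / (1/6.8 + 14/8.8) = 9.1523.
A Normal posterior is symmetric, so mode = mean.
This is the posterior mode — the MAP estimate.

9.1523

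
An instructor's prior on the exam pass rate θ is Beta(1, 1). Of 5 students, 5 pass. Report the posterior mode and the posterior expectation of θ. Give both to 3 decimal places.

Posterior: Beta(1+5, 1+0) = Beta(6, 1).
Since β = 1 ≤ 1 and α > 1, the Beta density is monotone increasing on [0,1]; the mode is at 1.
Mean = 6/(6+1) = 0.857.
The posterior is left-skewed, so the mode exceeds the mean.

θ_MAP = 1.000, E[θ|data] = 0.857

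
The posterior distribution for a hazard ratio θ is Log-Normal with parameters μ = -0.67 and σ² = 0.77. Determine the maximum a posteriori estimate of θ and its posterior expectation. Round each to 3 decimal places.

Mode = exp(μ − σ²) = exp(-1.44) = 0.237.
Mean = exp(μ + σ²/2) = exp(-0.285) = 0.752.
The posterior is right-skewed, so the mean exceeds the mode.

MAP = 0.237, posterior mean = 0.752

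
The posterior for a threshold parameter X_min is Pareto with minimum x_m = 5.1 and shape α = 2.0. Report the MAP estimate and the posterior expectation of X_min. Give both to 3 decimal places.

X_min_MAP = 5.100, E[X_min|data] = 10.200

The Pareto density is strictly decreasing on [x_m, ∞), so the mode is x_m = 5.100.
Mean = α·x_m/(α−1) = 2.0·5.1/1.0 = 10.200.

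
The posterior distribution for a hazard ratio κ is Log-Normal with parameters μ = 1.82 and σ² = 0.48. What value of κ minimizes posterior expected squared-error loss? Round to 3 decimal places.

7.846

Mode = exp(μ − σ²) = exp(1.34) = 3.819.
Mean = exp(μ + σ²/2) = exp(2.060) = 7.846.
Squared-error loss ⇒ the optimal estimator is the posterior mean.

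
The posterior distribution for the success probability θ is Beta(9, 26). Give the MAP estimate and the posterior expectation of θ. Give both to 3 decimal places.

MAP = 0.242, posterior mean = 0.257

Mode = (9−1)/(9+26−2) = 8/33 = 0.242.
Mean = 9/(9+26) = 9/35 = 0.257.
The posterior is right-skewed, so the mean exceeds the mode.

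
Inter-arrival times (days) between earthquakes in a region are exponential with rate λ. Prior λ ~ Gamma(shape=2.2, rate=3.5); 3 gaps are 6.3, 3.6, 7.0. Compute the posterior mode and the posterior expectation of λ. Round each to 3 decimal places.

MAP = 0.206, posterior mean = 0.255

Σ times = 16.9. Posterior: Gamma(shape = 2.2+3 = 5.2, rate = 3.5+16.9 = 20.4).
Mode = (α−1)/β = 4.2/20.4 = 0.206.
Mean = α/β = 5.2/20.4 = 0.255.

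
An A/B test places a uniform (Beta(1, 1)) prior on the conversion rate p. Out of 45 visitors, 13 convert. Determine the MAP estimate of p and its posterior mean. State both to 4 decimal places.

MAP = 0.2889; posterior mean = 0.2979

Posterior: Beta(1+13, 1+32) = Beta(14, 33).
Mode = (14−1)/(14+33−2) = 13/45 = 0.2889.
With a flat prior the MAP equals the MLE, 13/45.
Mean = 14/(14+33) = 14/47 = 0.2979.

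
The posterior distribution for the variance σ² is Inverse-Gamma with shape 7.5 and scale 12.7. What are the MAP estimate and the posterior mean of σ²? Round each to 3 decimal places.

Mode = β/(α+1) = 12.7/8.5 = 1.494.
Mean = β/(α−1) = 12.7/6.5 = 1.954.

MAP = 1.494; posterior mean = 1.954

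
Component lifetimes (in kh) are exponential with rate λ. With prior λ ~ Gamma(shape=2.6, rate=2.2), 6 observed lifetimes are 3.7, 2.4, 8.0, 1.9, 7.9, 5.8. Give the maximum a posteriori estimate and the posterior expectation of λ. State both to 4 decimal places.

MAP = 0.2382; posterior mean = 0.2696

Σ times = 29.7. Posterior: Gamma(shape = 2.6+6 = 8.6, rate = 2.2+29.7 = 31.9).
Mode = (α−1)/β = 7.6/31.9 = 0.2382.
Mean = α/β = 8.6/31.9 = 0.2696.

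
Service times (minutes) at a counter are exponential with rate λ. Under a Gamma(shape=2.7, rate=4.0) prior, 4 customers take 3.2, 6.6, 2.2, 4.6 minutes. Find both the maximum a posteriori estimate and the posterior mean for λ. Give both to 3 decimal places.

MAP: 0.277. Posterior mean: 0.325.

Σ times = 16.6. Posterior: Gamma(shape = 2.7+4 = 6.7, rate = 4.0+16.6 = 20.6).
Mode = (α−1)/β = 5.7/20.6 = 0.277.
Mean = α/β = 6.7/20.6 = 0.325.
Mean > mode: the posterior has a right tail.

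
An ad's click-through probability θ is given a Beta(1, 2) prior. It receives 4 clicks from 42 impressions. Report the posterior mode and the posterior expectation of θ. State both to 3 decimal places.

MAP = 0.093; posterior mean = 0.111

Posterior: Beta(1+4, 2+38) = Beta(5, 40).
Mode = (5−1)/(5+40−2) = 4/43 = 0.093.
Mean = 5/(5+40) = 5/45 = 0.111.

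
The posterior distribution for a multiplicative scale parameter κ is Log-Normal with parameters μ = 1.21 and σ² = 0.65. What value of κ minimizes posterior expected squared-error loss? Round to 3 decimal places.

4.641

Mode = exp(μ − σ²) = exp(0.56) = 1.751.
Mean = exp(μ + σ²/2) = exp(1.535) = 4.641.
Squared-error loss ⇒ the optimal estimator is the posterior mean.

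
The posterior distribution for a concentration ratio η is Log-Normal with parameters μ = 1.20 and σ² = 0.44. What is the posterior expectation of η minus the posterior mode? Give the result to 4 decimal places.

Mode = exp(μ − σ²) = exp(0.76) = 2.1383.
Mean = exp(μ + σ²/2) = exp(1.420) = 4.1371.
Difference = 4.1371 − 2.1383 = 1.9988.
Mean > mode: the posterior has a right tail.

1.9988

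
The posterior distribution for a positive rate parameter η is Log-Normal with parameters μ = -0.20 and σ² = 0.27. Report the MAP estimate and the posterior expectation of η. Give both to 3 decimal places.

MAP = 0.625, posterior mean = 0.937

Mode = exp(μ − σ²) = exp(-0.47) = 0.625.
Mean = exp(μ + σ²/2) = exp(-0.065) = 0.937.
The posterior is right-skewed, so the mean exceeds the mode.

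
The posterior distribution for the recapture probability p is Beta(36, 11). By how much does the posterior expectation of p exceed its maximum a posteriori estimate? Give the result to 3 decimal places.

Mode = (36−1)/(36+11−2) = 35/45 = 0.778.
Mean = 36/(36+11) = 36/47 = 0.766.
Difference = 0.766 − 0.778 = -0.012.
The posterior is left-skewed, so the mode exceeds the mean.

-0.012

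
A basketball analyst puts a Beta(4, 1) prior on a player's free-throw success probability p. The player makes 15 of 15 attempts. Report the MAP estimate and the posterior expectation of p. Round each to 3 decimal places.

Posterior: Beta(4+15, 1+0) = Beta(19, 1).
Since β = 1 ≤ 1 and α > 1, the Beta density is monotone increasing on [0,1]; the mode is at 1.
Mean = 19/(19+1) = 0.950.
Mode > mean: the posterior has a left tail.

MAP = 1.000, posterior mean = 0.950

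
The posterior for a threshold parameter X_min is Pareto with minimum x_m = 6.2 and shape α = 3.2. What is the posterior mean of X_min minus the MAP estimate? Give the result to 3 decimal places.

The Pareto density is strictly decreasing on [x_m, ∞), so the mode is x_m = 6.200.
Mean = α·x_m/(α−1) = 3.2·6.2/2.2 = 9.018.
Difference = 9.018 − 6.200 = 2.818.

2.818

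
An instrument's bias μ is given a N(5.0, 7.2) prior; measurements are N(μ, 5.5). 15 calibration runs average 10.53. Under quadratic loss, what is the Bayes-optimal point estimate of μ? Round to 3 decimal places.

10.262

Posterior for μ is Normal. Precision-weighted mean: (1/7.2·5.0 + 15/5.5·10.53) / (1/7.2 + 15/5.5) = 10.262.
A Normal posterior is symmetric, so mode = mean.
Quadratic loss ⇒ the optimal estimator is the posterior mean.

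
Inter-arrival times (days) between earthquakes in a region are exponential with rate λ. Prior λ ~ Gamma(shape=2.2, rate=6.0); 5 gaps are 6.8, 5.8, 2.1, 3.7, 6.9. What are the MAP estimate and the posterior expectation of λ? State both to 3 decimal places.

Σ times = 25.3. Posterior: Gamma(shape = 2.2+5 = 7.2, rate = 6.0+25.3 = 31.3).
Mode = (α−1)/β = 6.2/31.3 = 0.198.
Mean = α/β = 7.2/31.3 = 0.230.

MAP estimate = 0.198, posterior expectation = 0.230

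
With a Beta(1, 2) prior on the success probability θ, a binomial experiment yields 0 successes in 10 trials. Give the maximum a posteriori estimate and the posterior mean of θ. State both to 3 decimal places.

θ_MAP = 0.000, E[θ|data] = 0.077

Posterior: Beta(1+0, 2+10) = Beta(1, 12).
Since α = 1 ≤ 1 and β > 1, the Beta density is monotone decreasing on [0,1]; the mode is at 0.
Mean = 1/(1+12) = 0.077.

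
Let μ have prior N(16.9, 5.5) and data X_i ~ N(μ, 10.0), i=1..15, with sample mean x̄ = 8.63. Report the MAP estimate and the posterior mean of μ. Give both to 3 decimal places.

Posterior for μ is Normal. Precision-weighted mean: (1/5.5·16.9 + 15/10.0·8.63) / (1/5.5 + 15/10.0) = 9.524.
A Normal posterior is symmetric, so mode = mean.

MAP = 9.524, posterior mean = 9.524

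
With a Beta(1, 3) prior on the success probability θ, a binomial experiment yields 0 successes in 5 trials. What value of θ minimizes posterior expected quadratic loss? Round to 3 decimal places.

Posterior: Beta(1+0, 3+5) = Beta(1, 8).
Since α = 1 ≤ 1 and β > 1, the Beta density is monotone decreasing on [0,1]; the mode is at 0.
Mean = 1/(1+8) = 0.111.
Quadratic loss ⇒ the optimal estimator is the posterior mean.

0.111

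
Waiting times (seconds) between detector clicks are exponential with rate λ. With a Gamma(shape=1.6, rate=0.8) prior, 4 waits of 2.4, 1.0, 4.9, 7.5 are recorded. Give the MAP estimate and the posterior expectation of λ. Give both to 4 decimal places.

Σ times = 15.8. Posterior: Gamma(shape = 1.6+4 = 5.6, rate = 0.8+15.8 = 16.6).
Mode = (α−1)/β = 4.6/16.6 = 0.2771.
Mean = α/β = 5.6/16.6 = 0.3373.

MAP = 0.2771; posterior mean = 0.3373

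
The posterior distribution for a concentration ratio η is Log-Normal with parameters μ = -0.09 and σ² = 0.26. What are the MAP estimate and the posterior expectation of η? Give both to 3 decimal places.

Mode = exp(μ − σ²) = exp(-0.35) = 0.705.
Mean = exp(μ + σ²/2) = exp(0.040) = 1.041.

MAP estimate = 0.705, posterior expectation = 1.041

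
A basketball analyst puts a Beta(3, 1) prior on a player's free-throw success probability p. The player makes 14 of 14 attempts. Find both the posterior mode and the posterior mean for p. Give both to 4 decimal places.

Posterior: Beta(3+14, 1+0) = Beta(17, 1).
Since β = 1 ≤ 1 and α > 1, the Beta density is monotone increasing on [0,1]; the mode is at 1.
Mean = 17/(17+1) = 0.9444.
Left-skewed posterior ⇒ mean < mode.

MAP: 1.0000. Posterior mean: 0.9444.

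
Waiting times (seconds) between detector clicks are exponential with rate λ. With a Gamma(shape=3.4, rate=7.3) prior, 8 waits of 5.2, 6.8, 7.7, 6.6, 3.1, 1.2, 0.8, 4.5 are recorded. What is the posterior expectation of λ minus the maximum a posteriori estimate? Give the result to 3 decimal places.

Σ times = 35.9. Posterior: Gamma(shape = 3.4+8 = 11.4, rate = 7.3+35.9 = 43.2).
Mode = (α−1)/β = 10.4/43.2 = 0.241.
Mean = α/β = 11.4/43.2 = 0.264.
Difference = 0.264 − 0.241 = 0.023.
Mean > mode: the posterior has a right tail.

0.023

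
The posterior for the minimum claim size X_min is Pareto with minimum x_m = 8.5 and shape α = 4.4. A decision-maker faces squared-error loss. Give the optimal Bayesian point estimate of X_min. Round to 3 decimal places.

The Pareto density is strictly decreasing on [x_m, ∞), so the mode is x_m = 8.500.
Mean = α·x_m/(α−1) = 4.4·8.5/3.4 = 11.000.
Squared-error loss ⇒ the optimal estimator is the posterior mean.

11.000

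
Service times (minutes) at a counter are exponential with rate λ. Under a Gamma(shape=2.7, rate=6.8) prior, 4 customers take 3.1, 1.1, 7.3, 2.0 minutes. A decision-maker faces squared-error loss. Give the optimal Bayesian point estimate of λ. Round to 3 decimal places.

0.330

Σ times = 13.5. Posterior: Gamma(shape = 2.7+4 = 6.7, rate = 6.8+13.5 = 20.3).
Mode = (α−1)/β = 5.7/20.3 = 0.281.
Mean = α/β = 6.7/20.3 = 0.330.
Squared-error loss ⇒ the optimal estimator is the posterior mean.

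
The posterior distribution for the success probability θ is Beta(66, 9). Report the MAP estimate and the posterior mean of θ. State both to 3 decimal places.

Mode = (66−1)/(66+9−2) = 65/73 = 0.890.
Mean = 66/(66+9) = 66/75 = 0.880.
The posterior is left-skewed, so the mode exceeds the mean.

MAP estimate = 0.890, posterior mean = 0.880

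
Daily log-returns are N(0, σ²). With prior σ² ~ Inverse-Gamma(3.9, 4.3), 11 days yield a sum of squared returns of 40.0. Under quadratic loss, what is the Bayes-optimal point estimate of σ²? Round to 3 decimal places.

Posterior: Inverse-Gamma(shape = 3.9+11/2 = 9.4, scale = 4.3+40.0/2 = 24.3).
Mode = β/(α+1) = 24.3/10.4 = 2.337.
Mean = β/(α−1) = 24.3/8.4 = 2.893.
Quadratic loss ⇒ the optimal estimator is the posterior mean.

2.893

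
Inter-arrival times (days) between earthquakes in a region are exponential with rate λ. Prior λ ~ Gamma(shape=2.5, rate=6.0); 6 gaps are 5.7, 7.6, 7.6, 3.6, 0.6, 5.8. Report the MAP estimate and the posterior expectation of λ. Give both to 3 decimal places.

MAP: 0.203. Posterior mean: 0.230.

Σ times = 30.9. Posterior: Gamma(shape = 2.5+6 = 8.5, rate = 6.0+30.9 = 36.9).
Mode = (α−1)/β = 7.5/36.9 = 0.203.
Mean = α/β = 8.5/36.9 = 0.230.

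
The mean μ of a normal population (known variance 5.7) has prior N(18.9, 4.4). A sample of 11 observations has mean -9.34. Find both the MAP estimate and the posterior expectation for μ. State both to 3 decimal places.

μ_MAP = -6.365, E[μ|data] = -6.365

Posterior for μ is Normal. Precision-weighted mean: (1/4.4·18.9 + 11/5.7·-9.34) / (1/4.4 + 11/5.7) = -6.365.
A Normal posterior is symmetric, so mode = mean.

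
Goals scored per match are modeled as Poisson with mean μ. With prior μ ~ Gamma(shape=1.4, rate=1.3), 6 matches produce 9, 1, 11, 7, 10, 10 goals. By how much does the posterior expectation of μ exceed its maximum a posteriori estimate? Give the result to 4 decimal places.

Σ counts = 48. Posterior: Gamma(shape = 1.4+48 = 49.4, rate = 1.3+6 = 7.3).
Mode = (α−1)/β = 48.4/7.3 = 6.6301.
Mean = α/β = 49.4/7.3 = 6.7671.
Difference = 6.7671 − 6.6301 = 0.1370.

0.1370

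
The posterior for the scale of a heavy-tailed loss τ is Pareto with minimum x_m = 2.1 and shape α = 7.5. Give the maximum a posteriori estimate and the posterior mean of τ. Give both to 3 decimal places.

MAP: 2.100. Posterior mean: 2.423.

The Pareto density is strictly decreasing on [x_m, ∞), so the mode is x_m = 2.100.
Mean = α·x_m/(α−1) = 7.5·2.1/6.5 = 2.423.
The mean is pulled above the mode by the posterior's right skew.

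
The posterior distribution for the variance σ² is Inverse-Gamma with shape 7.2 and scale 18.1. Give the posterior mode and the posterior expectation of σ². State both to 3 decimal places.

MAP = 2.207, posterior mean = 2.919

Mode = β/(α+1) = 18.1/8.2 = 2.207.
Mean = β/(α−1) = 18.1/6.2 = 2.919.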